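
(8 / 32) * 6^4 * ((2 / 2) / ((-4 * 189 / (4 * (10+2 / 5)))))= -624 / 35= -17.83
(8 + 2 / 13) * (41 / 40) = 2173 / 260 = 8.36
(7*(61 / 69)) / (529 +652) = 427 / 81489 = 0.01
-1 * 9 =-9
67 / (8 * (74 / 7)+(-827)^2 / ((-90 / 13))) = -42210 / 62184259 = -0.00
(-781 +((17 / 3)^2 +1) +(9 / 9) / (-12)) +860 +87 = 7165 / 36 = 199.03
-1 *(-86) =86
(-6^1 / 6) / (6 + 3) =-1 / 9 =-0.11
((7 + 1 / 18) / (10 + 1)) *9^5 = 833247 / 22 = 37874.86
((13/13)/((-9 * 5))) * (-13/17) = 13/765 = 0.02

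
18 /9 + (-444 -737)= -1179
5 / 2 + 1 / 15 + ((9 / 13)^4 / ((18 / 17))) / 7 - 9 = -19200008 / 2998905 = -6.40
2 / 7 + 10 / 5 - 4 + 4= 16 / 7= 2.29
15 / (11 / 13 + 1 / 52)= 52 / 3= 17.33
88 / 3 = 29.33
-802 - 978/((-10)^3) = -400511/500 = -801.02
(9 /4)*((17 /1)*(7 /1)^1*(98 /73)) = 52479 /146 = 359.45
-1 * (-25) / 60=5 / 12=0.42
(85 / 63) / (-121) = -0.01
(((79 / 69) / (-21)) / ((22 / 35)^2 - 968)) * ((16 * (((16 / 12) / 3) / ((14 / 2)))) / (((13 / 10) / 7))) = 28000 / 90845469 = 0.00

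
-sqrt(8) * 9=-18 * sqrt(2)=-25.46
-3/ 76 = -0.04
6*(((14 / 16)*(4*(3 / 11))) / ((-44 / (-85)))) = 5355 / 484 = 11.06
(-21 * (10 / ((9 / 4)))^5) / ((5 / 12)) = -573440000 / 6561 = -87401.31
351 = 351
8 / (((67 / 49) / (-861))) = -5037.49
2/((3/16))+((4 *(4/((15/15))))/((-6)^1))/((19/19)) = 8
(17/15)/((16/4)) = 17/60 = 0.28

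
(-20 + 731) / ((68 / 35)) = 24885 / 68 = 365.96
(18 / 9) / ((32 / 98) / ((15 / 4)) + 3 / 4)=2.39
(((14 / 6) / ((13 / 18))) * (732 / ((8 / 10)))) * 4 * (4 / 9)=68320 / 13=5255.38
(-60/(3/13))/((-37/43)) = 11180/37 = 302.16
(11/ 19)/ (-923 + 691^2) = 11/ 9054602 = 0.00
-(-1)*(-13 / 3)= -13 / 3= -4.33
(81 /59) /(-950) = -81 /56050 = -0.00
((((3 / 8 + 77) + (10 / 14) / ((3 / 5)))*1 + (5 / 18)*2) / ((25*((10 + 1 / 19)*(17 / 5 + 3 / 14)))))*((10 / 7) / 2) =757663 / 12177396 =0.06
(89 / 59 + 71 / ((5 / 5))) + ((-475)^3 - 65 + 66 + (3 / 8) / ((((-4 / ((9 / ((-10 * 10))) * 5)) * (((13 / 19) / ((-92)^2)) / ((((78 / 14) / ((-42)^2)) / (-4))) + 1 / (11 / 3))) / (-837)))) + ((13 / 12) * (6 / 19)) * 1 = -482712191422056493 / 4504088320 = -107172008.43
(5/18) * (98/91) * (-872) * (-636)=6470240/39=165903.59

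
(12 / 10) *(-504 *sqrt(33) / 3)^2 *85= 95001984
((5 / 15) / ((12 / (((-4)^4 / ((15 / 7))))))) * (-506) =-226688 / 135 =-1679.17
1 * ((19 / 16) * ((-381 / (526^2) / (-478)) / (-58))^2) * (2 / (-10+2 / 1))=-2758059 / 3765604731127315185664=-0.00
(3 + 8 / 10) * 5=19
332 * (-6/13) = -1992/13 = -153.23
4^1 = 4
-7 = -7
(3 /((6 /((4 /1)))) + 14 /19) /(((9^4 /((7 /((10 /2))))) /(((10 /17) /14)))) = 52 /2119203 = 0.00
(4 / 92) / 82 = 1 / 1886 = 0.00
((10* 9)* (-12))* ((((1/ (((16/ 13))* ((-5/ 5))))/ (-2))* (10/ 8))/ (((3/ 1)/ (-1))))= 2925/ 16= 182.81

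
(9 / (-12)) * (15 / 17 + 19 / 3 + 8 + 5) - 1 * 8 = -1575 / 68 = -23.16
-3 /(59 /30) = -90 /59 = -1.53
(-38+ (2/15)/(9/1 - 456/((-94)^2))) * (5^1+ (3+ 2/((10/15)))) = -11262772/26955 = -417.84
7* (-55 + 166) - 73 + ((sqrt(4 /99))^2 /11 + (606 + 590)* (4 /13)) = 1167412 /1089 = 1072.00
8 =8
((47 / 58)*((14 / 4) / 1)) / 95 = 329 / 11020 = 0.03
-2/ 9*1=-2/ 9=-0.22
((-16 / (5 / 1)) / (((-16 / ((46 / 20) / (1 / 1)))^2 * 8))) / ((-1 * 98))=529 / 6272000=0.00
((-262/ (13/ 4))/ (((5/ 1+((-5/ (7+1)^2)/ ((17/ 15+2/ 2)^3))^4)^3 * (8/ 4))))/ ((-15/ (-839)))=-3181648183996046430702315847829969816061262686153972188253185900181431041398931456/ 176402011391195187357360262202480055657667877029633483868899297433605909168261875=-18.04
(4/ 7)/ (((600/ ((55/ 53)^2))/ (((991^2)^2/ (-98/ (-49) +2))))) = 116702453957881/ 471912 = 247297068.01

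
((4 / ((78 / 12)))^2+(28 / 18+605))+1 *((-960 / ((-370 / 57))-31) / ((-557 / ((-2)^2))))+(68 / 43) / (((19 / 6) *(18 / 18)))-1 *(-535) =1141.59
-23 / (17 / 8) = -184 / 17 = -10.82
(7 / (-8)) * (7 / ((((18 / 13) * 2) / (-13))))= 8281 / 288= 28.75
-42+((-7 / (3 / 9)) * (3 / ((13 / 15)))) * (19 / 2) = -19047 / 26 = -732.58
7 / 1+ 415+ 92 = 514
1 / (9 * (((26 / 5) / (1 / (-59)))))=-5 / 13806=-0.00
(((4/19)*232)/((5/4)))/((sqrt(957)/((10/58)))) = 128*sqrt(957)/18183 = 0.22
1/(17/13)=13/17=0.76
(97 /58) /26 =97 /1508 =0.06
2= 2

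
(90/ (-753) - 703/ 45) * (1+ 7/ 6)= -2311439/ 67770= -34.11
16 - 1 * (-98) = 114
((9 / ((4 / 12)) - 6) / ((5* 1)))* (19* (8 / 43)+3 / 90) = 32221 / 2150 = 14.99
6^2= 36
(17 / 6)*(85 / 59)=1445 / 354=4.08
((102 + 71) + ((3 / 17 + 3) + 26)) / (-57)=-3437 / 969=-3.55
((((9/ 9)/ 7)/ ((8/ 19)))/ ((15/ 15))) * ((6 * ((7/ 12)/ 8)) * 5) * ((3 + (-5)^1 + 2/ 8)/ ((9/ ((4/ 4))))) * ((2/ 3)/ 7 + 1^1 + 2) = -6175/ 13824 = -0.45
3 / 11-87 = -954 / 11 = -86.73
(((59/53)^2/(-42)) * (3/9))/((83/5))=-17405/29376522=-0.00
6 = 6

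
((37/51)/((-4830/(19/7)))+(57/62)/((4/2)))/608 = 2584171/3421031040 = 0.00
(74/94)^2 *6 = 8214/2209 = 3.72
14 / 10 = 1.40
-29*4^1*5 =-580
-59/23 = -2.57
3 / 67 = 0.04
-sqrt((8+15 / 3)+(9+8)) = -sqrt(30) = -5.48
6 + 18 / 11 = 84 / 11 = 7.64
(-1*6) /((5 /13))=-78 /5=-15.60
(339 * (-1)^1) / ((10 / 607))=-205773 / 10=-20577.30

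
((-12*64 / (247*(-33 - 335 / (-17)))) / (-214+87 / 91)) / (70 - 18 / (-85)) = -242760 / 15525710597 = -0.00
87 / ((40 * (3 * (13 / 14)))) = 203 / 260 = 0.78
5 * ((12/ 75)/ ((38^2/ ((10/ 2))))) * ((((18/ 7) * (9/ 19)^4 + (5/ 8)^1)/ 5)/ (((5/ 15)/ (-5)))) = -16518057/ 2634569336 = -0.01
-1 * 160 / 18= -80 / 9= -8.89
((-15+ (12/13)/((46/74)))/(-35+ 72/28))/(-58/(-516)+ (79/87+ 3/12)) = 141095556/430111201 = 0.33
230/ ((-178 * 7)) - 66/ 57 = -15891/ 11837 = -1.34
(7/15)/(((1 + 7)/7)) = 49/120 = 0.41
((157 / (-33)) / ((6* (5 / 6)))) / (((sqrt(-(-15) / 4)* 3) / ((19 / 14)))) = -2983* sqrt(15) / 51975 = -0.22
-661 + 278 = -383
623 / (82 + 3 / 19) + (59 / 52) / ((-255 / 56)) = 5421467 / 739245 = 7.33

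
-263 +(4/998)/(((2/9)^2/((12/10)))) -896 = -2891462/2495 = -1158.90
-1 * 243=-243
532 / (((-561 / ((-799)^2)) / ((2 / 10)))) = -121079.98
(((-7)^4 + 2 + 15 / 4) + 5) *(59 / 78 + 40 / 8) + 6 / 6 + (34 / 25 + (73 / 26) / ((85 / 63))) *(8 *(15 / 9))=123140337 / 8840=13929.90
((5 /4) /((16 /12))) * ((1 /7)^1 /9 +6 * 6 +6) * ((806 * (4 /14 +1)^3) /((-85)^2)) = 9.34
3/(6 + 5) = 3/11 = 0.27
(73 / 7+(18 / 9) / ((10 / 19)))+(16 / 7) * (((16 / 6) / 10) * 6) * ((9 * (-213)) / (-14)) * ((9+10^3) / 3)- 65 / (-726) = 168439.07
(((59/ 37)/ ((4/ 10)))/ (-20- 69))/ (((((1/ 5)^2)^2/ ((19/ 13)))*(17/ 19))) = -66559375/ 1455506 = -45.73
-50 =-50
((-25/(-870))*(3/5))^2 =1/3364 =0.00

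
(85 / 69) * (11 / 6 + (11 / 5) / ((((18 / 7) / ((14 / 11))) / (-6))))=-799 / 138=-5.79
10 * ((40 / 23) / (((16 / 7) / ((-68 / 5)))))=-2380 / 23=-103.48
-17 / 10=-1.70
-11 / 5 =-2.20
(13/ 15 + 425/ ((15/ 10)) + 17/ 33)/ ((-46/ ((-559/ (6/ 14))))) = 91912457/ 11385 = 8073.12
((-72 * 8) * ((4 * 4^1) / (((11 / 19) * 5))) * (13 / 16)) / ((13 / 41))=-448704 / 55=-8158.25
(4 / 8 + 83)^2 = 27889 / 4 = 6972.25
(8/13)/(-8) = -0.08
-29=-29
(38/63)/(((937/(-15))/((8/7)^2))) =-12160/964173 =-0.01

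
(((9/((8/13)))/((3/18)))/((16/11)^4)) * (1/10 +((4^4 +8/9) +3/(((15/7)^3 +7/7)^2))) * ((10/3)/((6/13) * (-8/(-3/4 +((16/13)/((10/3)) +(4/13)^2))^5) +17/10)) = 81785539386666748139330345555/9389326648379660134473531392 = 8.71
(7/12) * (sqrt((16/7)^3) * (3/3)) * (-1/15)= -16 * sqrt(7)/315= -0.13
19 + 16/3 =73/3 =24.33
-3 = -3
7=7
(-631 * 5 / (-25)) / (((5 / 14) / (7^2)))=432866 / 25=17314.64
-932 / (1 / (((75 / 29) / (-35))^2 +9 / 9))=-38616488 / 41209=-937.09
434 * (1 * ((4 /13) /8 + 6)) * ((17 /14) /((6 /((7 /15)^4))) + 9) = 186470913839 /7897500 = 23611.39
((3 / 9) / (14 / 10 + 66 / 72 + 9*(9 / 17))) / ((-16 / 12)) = -255 / 7223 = -0.04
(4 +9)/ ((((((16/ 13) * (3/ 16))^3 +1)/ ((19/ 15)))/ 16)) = 542659/ 2085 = 260.27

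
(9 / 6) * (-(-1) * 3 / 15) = 3 / 10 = 0.30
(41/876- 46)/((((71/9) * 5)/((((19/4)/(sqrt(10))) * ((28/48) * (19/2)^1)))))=-20344877 * sqrt(10)/6634240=-9.70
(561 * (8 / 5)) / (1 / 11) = 49368 / 5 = 9873.60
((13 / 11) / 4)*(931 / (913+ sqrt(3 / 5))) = 102505 / 340232 - 247*sqrt(15) / 3742552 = 0.30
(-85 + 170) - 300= -215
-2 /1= -2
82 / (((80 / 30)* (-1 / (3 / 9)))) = -41 / 4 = -10.25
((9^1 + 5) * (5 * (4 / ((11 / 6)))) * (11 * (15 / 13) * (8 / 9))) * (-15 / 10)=-2584.62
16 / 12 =4 / 3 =1.33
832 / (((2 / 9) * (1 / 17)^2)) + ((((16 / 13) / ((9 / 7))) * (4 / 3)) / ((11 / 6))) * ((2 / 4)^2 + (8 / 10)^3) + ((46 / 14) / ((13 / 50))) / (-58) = 11778694327069 / 10885875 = 1082016.31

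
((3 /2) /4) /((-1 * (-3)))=1 /8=0.12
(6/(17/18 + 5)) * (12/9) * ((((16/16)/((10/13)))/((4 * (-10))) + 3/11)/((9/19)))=20083/29425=0.68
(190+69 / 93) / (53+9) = 5913 / 1922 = 3.08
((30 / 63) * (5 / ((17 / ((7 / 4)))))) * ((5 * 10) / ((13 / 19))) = 11875 / 663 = 17.91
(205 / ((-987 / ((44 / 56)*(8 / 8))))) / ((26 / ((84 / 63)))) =-2255 / 269451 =-0.01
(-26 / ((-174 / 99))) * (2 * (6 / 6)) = 858 / 29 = 29.59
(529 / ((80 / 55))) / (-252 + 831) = 5819 / 9264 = 0.63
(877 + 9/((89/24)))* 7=547883/89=6155.99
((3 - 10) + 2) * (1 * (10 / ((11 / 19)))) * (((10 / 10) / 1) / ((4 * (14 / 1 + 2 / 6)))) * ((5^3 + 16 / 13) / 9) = -259825 / 12298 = -21.13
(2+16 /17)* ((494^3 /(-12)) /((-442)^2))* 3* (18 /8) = -20062575 /19652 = -1020.89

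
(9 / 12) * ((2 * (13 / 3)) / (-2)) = -13 / 4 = -3.25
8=8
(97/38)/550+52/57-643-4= -646.08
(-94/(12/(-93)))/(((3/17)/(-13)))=-321997/6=-53666.17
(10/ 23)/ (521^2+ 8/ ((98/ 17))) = 490/ 305915571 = 0.00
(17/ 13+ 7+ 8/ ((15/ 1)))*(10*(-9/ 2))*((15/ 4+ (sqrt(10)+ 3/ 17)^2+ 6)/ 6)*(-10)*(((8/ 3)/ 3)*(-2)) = -60650320/ 2601 - 275840*sqrt(10)/ 663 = -24633.74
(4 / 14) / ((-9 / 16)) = -32 / 63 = -0.51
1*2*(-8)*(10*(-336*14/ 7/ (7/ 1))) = 15360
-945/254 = -3.72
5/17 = 0.29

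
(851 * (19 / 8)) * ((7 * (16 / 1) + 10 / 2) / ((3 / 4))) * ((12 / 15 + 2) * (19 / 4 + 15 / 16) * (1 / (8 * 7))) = 89662.16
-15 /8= -1.88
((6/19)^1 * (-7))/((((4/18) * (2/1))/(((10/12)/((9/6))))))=-105/38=-2.76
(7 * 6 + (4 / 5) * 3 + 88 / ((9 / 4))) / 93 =3758 / 4185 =0.90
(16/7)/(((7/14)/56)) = 256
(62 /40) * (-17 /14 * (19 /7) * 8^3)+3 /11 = -7048417 /2695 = -2615.37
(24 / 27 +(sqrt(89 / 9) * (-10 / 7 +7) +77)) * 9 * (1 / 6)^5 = 13 * sqrt(89) / 6048 +701 / 7776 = 0.11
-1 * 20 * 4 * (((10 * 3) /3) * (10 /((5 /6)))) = -9600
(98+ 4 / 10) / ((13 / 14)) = 6888 / 65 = 105.97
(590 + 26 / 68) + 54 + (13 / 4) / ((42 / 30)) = 646.70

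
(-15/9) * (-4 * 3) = 20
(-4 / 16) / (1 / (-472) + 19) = -118 / 8967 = -0.01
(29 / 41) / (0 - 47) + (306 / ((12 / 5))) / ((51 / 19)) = 183007 / 3854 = 47.48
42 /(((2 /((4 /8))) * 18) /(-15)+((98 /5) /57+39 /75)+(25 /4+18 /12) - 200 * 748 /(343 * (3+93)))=-9123800 /158447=-57.58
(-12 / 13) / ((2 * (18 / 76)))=-76 / 39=-1.95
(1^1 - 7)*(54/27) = -12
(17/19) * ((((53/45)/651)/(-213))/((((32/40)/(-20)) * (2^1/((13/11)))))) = 58565/521650206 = 0.00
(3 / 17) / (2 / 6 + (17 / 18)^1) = 54 / 391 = 0.14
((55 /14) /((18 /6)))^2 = 3025 /1764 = 1.71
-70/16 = -4.38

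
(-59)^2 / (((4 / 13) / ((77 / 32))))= 3484481 / 128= 27222.51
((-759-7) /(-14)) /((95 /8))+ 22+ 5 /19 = 17869 /665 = 26.87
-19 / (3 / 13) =-247 / 3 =-82.33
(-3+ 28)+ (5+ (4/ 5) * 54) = 366/ 5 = 73.20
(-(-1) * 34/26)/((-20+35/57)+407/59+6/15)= -0.11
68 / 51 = 4 / 3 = 1.33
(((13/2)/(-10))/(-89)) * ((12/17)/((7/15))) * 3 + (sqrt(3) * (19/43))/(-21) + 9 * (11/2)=1049211/21182 - 19 * sqrt(3)/903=49.50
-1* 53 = -53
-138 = -138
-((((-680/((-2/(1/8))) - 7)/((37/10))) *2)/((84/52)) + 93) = -81491/777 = -104.88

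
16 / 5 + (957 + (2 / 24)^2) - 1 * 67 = 643109 / 720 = 893.21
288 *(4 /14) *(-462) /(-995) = 38016 /995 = 38.21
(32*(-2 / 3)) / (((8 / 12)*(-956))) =8 / 239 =0.03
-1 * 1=-1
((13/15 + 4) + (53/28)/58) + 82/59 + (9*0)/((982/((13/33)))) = 9038993/1437240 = 6.29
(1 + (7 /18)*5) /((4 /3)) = 53 /24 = 2.21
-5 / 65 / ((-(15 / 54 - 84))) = -18 / 19591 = -0.00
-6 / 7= -0.86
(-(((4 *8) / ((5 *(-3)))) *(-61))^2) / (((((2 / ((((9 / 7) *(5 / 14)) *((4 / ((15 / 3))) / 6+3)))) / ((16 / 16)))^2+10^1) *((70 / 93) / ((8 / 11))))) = -1565554845696 / 1141650125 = -1371.31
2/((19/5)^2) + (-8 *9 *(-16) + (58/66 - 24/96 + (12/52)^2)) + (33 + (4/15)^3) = 10743512070719/9059836500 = 1185.84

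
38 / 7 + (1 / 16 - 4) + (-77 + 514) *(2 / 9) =99391 / 1008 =98.60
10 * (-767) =-7670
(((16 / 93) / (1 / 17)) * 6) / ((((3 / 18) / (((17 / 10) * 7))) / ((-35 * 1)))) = -1359456 / 31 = -43853.42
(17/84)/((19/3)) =17/532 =0.03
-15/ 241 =-0.06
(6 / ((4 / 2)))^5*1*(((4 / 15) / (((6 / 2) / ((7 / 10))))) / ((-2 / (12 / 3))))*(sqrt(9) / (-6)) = 378 / 25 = 15.12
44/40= 11/10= 1.10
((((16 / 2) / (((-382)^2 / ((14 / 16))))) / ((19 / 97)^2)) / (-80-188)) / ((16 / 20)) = -329315 / 56471420608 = -0.00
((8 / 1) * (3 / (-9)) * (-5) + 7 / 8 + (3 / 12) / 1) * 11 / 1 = 159.04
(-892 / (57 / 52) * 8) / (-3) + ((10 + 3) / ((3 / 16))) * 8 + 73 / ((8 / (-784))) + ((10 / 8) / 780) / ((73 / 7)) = -11500573777 / 2596464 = -4429.32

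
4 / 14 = 2 / 7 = 0.29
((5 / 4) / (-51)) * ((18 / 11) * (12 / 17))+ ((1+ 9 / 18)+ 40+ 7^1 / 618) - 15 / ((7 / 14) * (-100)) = 410439163 / 9823110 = 41.78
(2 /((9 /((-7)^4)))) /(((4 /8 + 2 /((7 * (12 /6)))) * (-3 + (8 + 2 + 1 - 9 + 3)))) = 33614 /81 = 414.99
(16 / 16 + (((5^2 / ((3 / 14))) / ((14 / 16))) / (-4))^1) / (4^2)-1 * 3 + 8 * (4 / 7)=-151 / 336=-0.45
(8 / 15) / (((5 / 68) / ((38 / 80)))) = 1292 / 375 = 3.45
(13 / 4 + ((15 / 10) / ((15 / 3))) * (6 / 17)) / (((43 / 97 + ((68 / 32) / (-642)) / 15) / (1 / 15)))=142109268 / 281441035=0.50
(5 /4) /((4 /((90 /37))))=0.76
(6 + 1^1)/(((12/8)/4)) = 56/3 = 18.67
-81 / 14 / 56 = -81 / 784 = -0.10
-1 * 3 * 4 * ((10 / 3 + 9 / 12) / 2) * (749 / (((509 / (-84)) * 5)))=605.67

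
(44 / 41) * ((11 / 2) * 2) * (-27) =-13068 / 41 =-318.73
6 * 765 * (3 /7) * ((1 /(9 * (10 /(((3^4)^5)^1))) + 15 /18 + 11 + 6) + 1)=533478272688 /7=76211181812.57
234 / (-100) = -117 / 50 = -2.34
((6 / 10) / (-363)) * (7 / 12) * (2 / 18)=-7 / 65340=-0.00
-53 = -53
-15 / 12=-5 / 4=-1.25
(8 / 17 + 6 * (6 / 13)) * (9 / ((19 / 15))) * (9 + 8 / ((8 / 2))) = 1063260 / 4199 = 253.22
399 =399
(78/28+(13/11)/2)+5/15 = 857/231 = 3.71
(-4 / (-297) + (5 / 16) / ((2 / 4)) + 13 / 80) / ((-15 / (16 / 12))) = -0.07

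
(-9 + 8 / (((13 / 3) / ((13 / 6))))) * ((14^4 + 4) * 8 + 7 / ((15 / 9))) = -1536821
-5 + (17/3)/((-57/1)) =-872/171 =-5.10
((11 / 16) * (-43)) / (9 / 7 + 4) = -3311 / 592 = -5.59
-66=-66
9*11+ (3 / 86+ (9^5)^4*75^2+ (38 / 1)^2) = 5881270665818789307616451 / 86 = 68386868207195224507168.04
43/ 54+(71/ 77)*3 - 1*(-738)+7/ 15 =15426787/ 20790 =742.03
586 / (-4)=-293 / 2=-146.50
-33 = -33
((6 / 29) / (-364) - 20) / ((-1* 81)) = 105563 / 427518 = 0.25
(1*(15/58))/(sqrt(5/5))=0.26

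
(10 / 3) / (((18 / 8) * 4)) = 10 / 27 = 0.37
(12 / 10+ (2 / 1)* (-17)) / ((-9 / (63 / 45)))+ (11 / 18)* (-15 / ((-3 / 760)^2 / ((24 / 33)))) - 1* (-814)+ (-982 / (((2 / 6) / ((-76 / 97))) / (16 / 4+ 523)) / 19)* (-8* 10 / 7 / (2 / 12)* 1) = -2207814216974 / 458325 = -4817136.78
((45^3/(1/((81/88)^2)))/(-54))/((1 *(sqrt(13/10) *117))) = -2460375 *sqrt(130)/2617472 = -10.72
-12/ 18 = -2/ 3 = -0.67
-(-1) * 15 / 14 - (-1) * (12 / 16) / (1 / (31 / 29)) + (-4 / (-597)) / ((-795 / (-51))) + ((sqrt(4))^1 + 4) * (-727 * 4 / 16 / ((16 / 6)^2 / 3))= -1883490299833 / 4110798720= -458.18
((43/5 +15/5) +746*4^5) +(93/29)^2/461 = 1480854253423/1938505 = 763915.62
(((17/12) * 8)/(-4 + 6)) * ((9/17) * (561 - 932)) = -1113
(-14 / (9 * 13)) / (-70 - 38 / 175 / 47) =0.00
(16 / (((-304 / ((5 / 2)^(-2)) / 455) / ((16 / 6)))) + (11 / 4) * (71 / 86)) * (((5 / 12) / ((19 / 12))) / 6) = -779143 / 2235312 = -0.35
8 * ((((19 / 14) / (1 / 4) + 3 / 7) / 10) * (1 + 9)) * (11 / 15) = 3608 / 105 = 34.36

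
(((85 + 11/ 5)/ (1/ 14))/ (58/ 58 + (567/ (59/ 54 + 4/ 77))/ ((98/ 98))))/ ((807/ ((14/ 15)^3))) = 79710280384/ 32170709503125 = 0.00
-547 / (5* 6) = -547 / 30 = -18.23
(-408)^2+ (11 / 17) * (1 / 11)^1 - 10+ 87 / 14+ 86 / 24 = 237710387 / 1428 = 166463.86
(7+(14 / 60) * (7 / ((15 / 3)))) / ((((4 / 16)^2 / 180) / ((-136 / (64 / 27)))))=-6053292 / 5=-1210658.40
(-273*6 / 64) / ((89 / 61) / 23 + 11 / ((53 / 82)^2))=-1075900371 / 1109562592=-0.97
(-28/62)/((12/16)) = -56/93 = -0.60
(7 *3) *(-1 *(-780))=16380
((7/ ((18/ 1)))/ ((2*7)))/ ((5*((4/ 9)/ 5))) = 1/ 16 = 0.06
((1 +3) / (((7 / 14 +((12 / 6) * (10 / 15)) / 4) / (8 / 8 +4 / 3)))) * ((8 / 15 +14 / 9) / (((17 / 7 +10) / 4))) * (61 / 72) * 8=8990912 / 176175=51.03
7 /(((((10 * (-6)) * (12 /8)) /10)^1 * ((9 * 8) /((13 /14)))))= -13 /1296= -0.01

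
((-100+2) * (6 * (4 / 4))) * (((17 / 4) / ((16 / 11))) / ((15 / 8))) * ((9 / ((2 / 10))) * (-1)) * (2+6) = 329868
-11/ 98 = -0.11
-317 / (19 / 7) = -2219 / 19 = -116.79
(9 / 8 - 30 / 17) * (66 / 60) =-957 / 1360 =-0.70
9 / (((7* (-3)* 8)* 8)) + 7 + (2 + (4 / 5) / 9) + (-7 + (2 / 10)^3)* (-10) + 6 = 8568221 / 100800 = 85.00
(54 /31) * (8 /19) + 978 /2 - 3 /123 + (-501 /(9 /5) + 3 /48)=245089039 /1159152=211.44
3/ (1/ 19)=57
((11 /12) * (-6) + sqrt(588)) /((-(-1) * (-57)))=-0.33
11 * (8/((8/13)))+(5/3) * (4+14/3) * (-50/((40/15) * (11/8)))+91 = 1222/33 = 37.03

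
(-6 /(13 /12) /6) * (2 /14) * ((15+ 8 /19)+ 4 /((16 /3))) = -3687 /1729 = -2.13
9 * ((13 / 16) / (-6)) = -39 / 32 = -1.22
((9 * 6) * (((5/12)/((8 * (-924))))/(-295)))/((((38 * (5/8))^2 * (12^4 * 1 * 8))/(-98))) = -7/647762227200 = -0.00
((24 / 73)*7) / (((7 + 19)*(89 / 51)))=4284 / 84461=0.05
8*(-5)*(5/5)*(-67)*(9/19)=24120/19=1269.47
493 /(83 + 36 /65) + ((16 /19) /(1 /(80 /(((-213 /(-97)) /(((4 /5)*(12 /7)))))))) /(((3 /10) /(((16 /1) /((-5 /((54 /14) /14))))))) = -295895966153 /2512961717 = -117.75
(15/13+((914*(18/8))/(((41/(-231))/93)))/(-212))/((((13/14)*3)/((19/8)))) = 50936131057/11751584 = 4334.41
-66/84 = -11/14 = -0.79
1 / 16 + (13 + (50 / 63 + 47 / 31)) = 480353 / 31248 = 15.37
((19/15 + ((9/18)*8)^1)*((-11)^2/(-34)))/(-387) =0.05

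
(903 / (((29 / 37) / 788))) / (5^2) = 26327868 / 725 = 36314.30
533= 533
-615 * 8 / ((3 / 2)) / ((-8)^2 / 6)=-615 / 2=-307.50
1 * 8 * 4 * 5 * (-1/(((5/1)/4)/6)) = -768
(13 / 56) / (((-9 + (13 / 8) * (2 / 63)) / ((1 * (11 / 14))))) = -117 / 5740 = -0.02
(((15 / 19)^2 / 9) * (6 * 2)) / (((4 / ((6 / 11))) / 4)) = 1800 / 3971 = 0.45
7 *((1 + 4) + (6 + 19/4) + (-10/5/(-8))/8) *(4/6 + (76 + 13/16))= 13146665/1536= 8559.03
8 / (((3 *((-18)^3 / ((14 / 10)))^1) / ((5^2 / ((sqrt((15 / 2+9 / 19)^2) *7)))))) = -190 / 662661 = -0.00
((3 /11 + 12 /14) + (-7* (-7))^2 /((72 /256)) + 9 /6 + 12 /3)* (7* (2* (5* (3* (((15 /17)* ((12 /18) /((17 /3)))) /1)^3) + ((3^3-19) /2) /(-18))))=-528479611811746 /21506573979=-24572.93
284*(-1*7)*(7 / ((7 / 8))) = -15904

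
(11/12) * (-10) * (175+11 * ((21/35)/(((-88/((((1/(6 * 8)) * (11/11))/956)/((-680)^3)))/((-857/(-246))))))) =-91102531559424009427/56791188504576000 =-1604.17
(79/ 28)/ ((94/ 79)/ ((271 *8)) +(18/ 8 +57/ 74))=0.93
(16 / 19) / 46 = 8 / 437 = 0.02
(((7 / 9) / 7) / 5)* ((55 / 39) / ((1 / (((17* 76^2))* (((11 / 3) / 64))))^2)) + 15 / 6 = 50129271899 / 50544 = 991794.71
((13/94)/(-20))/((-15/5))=0.00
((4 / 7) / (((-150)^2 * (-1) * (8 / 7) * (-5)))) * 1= 1 / 225000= 0.00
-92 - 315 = -407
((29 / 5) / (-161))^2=841 / 648025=0.00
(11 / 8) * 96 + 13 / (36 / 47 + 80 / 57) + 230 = 2138771 / 5812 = 367.99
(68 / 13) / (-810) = -34 / 5265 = -0.01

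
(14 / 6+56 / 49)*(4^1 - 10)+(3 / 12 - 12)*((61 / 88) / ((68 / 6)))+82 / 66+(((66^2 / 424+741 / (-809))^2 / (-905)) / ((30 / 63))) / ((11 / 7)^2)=-18781251540323818555 / 919942996973808192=-20.42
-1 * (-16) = 16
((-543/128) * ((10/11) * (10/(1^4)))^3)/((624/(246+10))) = -22625000/17303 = -1307.58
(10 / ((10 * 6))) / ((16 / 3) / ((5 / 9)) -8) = 5 / 48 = 0.10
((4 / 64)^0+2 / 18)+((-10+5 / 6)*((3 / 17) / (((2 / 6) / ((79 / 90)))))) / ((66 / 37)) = -521 / 408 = -1.28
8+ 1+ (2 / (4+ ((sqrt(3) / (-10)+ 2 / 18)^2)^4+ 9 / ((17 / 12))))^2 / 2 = 14638632178516950351904218965765164063309583817600000000000000000 *sqrt(3) / 329468998405274918450474929404051415763606144024208137443814115758617921+ 2971368722465596033907788159914625199698679434974102696214327041827561289 / 329468998405274918450474929404051415763606144024208137443814115758617921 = 9.02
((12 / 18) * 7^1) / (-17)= -14 / 51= -0.27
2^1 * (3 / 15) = 2 / 5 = 0.40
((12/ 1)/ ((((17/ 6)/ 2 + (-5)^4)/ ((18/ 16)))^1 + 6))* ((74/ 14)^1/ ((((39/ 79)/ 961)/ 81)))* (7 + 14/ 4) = 18429868683/ 98774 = 186586.23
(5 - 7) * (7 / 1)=-14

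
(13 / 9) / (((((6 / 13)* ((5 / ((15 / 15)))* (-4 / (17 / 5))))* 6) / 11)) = -31603 / 32400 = -0.98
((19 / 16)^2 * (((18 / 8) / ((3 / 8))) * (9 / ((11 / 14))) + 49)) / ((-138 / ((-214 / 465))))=10004393 / 18070272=0.55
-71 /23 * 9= -639 /23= -27.78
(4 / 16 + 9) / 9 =37 / 36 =1.03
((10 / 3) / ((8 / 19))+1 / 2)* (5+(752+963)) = 43430 / 3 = 14476.67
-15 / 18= -5 / 6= -0.83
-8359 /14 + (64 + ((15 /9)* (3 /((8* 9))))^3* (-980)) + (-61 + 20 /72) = -388070887 /653184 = -594.12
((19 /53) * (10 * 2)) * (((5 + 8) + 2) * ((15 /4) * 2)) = 42750 /53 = 806.60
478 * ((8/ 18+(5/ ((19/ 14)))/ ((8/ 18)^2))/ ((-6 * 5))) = -6243397/ 20520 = -304.26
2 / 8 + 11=45 / 4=11.25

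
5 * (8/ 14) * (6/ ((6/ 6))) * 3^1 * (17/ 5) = 1224/ 7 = 174.86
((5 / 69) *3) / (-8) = -5 / 184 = -0.03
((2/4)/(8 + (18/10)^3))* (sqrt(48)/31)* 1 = 250* sqrt(3)/53599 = 0.01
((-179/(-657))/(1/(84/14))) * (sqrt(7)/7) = 358 * sqrt(7)/1533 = 0.62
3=3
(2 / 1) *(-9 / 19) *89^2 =-142578 / 19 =-7504.11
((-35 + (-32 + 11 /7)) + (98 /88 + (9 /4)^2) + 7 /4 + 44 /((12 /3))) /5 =-57291 /6160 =-9.30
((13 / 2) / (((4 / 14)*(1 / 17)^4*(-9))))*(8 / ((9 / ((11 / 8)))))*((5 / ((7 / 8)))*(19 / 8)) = -1134632785 / 324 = -3501953.04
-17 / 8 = -2.12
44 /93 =0.47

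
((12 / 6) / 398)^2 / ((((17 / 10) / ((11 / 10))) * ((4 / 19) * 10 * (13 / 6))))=627 / 175036420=0.00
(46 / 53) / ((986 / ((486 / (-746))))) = -0.00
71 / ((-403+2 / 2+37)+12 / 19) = -1349 / 6923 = -0.19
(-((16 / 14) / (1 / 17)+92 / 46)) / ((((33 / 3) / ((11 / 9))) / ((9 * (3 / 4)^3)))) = -9.04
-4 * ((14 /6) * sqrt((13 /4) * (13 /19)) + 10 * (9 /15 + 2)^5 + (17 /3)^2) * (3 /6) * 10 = -27455596 /1125- 910 * sqrt(19) /57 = -24474.56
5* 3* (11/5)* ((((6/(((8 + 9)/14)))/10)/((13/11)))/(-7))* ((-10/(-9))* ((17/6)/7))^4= -148618250/1843096437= -0.08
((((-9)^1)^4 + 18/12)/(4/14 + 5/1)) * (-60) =-2756250/37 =-74493.24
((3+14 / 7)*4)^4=160000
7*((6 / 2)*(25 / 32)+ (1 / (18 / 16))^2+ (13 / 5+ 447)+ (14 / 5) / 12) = 8218637 / 2592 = 3170.77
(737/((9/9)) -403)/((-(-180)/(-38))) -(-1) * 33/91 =-287258/4095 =-70.15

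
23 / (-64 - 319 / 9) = -207 / 895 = -0.23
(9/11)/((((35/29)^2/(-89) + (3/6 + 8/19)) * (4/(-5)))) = -12799179/11321926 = -1.13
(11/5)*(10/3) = 7.33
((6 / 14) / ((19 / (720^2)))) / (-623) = -1555200 / 82859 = -18.77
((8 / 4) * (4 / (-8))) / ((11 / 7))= -7 / 11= -0.64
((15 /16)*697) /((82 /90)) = 11475 /16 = 717.19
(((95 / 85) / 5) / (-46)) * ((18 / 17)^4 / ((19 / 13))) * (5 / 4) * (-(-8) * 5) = -6823440 / 32656711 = -0.21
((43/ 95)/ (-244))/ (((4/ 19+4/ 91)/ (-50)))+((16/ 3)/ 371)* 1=4526945/ 11949168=0.38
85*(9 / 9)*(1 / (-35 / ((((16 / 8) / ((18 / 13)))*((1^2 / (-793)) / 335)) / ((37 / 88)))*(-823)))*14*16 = -47872 / 5600395665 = -0.00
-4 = -4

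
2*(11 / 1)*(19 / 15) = 418 / 15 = 27.87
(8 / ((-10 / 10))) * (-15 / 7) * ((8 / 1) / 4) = 240 / 7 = 34.29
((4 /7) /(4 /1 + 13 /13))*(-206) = -824 /35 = -23.54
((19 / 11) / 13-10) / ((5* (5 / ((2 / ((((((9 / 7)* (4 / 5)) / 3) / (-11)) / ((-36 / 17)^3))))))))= -4517856 / 18785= -240.50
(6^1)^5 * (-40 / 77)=-311040 / 77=-4039.48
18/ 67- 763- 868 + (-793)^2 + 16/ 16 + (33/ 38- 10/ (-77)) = 122961515573/ 196042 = 627220.27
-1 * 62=-62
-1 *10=-10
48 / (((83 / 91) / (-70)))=-305760 / 83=-3683.86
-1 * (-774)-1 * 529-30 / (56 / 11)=6695 / 28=239.11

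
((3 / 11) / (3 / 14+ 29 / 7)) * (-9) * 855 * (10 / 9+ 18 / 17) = -11922120 / 11407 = -1045.16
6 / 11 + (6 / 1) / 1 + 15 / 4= 453 / 44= 10.30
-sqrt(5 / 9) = -sqrt(5) / 3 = -0.75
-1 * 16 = -16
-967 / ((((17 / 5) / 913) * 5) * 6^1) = -882871 / 102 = -8655.60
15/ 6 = 5/ 2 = 2.50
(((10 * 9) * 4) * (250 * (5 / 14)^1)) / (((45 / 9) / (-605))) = -27225000 / 7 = -3889285.71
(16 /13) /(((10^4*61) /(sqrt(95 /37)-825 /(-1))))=sqrt(3515) /18338125 + 33 /19825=0.00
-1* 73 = -73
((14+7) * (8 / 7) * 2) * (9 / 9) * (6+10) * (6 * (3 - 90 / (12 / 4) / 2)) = -55296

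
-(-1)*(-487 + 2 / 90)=-21914 / 45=-486.98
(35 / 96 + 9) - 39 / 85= 8.91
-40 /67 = -0.60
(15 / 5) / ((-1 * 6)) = -1 / 2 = -0.50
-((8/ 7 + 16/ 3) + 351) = -7507/ 21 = -357.48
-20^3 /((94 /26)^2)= -1352000 /2209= -612.04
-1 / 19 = -0.05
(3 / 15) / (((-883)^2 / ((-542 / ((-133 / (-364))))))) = -28184 / 74070455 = -0.00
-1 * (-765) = 765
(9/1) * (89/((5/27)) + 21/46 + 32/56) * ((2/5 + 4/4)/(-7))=-6978789/8050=-866.93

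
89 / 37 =2.41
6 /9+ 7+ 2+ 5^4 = 1904 /3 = 634.67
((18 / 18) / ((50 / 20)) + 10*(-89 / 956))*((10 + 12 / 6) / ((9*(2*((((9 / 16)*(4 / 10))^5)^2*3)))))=-98566144000000000 / 277780490613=-354834.65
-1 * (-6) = 6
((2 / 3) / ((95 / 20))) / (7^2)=8 / 2793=0.00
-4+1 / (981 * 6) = -23543 / 5886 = -4.00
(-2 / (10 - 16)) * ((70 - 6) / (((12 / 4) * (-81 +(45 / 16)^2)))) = -16384 / 168399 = -0.10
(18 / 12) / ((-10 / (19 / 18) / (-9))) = 57 / 40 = 1.42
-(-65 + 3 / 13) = 842 / 13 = 64.77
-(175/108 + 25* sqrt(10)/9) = -25* sqrt(10)/9-175/108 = -10.40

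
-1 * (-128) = 128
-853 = -853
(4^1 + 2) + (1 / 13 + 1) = 92 / 13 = 7.08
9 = 9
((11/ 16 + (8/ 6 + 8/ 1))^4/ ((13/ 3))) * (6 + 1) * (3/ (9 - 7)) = 28822722019/ 1179648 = 24433.32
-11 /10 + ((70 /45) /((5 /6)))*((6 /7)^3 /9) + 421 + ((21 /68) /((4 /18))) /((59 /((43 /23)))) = 3798755211 /9043048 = 420.07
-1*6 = -6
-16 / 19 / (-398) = 8 / 3781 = 0.00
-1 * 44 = -44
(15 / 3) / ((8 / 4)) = 5 / 2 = 2.50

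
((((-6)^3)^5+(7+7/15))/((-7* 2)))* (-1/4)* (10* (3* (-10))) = 17631936921320/7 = 2518848131617.14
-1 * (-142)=142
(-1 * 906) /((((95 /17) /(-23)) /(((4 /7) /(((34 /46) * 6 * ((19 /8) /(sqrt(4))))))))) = 5112256 /12635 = 404.61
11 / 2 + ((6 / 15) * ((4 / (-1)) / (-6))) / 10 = 829 / 150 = 5.53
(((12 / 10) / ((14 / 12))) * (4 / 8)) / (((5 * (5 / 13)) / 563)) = 131742 / 875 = 150.56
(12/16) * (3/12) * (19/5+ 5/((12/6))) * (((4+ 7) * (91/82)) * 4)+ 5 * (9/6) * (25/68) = 3369963/55760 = 60.44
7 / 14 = 1 / 2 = 0.50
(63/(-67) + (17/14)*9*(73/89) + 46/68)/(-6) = -3086767/2128791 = -1.45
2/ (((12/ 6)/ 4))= 4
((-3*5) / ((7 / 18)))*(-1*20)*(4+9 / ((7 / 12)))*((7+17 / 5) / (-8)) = -954720 / 49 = -19484.08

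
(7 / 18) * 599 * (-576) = -134176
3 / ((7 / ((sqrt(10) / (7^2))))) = 3 * sqrt(10) / 343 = 0.03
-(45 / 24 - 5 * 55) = 2185 / 8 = 273.12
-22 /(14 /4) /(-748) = 1 /119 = 0.01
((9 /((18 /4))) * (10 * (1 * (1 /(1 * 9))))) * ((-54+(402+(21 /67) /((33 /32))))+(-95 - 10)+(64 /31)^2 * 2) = 396353820 /708257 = 559.62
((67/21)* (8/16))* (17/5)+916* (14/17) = 2712403/3570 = 759.78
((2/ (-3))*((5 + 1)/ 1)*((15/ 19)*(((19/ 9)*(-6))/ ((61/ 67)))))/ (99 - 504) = -536/ 4941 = -0.11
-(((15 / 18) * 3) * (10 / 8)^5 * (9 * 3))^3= -8741007.92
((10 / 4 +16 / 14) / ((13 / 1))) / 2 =51 / 364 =0.14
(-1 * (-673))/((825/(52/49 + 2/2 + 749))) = 24767746/40425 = 612.68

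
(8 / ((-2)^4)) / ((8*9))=1 / 144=0.01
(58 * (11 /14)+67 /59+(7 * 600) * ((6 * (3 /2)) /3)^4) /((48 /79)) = 559989.37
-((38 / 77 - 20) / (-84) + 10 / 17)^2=-2034641449 / 3022580484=-0.67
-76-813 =-889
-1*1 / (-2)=0.50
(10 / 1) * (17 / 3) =170 / 3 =56.67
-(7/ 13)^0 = -1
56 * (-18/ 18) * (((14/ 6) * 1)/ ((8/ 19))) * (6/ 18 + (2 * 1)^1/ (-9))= -931/ 27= -34.48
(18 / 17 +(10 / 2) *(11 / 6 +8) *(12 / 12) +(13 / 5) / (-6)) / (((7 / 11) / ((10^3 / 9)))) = 27933400 / 3213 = 8693.87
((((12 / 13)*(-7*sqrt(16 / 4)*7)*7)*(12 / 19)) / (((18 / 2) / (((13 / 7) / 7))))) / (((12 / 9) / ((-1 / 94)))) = 84 / 893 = 0.09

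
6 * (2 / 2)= 6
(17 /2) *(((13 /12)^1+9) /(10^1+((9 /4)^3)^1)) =16456 /4107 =4.01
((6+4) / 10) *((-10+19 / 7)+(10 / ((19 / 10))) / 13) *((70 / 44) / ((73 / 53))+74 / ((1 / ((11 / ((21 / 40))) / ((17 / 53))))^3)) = -17930829659809164786955 / 126341253820782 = -141923790.67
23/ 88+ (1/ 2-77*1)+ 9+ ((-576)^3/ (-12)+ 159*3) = 1401457883/ 88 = 15925657.76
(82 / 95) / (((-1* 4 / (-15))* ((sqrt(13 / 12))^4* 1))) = 2.76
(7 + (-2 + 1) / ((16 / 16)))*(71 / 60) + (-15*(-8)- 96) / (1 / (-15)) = -3529 / 10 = -352.90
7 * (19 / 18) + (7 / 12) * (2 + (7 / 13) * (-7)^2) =11207 / 468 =23.95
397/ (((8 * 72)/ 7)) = 4.82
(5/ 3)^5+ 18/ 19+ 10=109919/ 4617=23.81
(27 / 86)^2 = 0.10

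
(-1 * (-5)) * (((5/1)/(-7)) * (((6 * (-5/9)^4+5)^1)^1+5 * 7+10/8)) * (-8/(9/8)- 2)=1360.86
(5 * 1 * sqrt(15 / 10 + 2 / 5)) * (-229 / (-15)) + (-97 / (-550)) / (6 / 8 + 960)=194 / 1056825 + 229 * sqrt(190) / 30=105.22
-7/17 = -0.41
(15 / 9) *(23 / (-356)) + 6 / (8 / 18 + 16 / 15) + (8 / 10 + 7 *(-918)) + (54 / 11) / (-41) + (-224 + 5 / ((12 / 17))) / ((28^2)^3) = -126691790855867599949 / 19729446810501120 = -6421.46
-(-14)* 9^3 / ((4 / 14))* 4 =142884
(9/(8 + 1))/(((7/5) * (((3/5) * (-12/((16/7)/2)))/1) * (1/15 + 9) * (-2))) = 125/19992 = 0.01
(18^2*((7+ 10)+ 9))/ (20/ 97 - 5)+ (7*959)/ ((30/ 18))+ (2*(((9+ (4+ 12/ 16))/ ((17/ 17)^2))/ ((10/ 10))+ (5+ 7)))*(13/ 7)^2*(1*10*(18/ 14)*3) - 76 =480913954/ 53165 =9045.69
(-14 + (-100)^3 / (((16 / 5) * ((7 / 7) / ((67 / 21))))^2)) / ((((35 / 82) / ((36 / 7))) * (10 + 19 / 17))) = -2444435207474 / 2268945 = -1077344.41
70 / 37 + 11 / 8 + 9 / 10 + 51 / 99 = 228671 / 48840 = 4.68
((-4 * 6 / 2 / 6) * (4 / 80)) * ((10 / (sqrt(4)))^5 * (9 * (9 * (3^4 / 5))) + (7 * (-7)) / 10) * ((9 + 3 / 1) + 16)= -287043407 / 25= -11481736.28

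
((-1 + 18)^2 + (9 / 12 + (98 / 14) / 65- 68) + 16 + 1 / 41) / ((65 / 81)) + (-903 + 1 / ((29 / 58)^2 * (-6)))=-1262246911 / 2078700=-607.23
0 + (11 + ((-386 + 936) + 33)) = 594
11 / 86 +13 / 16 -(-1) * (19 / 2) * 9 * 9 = 530063 / 688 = 770.44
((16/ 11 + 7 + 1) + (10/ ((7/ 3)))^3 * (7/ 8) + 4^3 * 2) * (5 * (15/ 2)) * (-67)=-558845325/ 1078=-518409.39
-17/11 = -1.55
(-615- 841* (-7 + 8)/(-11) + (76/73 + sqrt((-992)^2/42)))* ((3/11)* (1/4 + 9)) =-11977344/8833 + 4588* sqrt(42)/77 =-969.83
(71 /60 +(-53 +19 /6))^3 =-921167317 /8000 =-115145.91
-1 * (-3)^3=27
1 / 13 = 0.08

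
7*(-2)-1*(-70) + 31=87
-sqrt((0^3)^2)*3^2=0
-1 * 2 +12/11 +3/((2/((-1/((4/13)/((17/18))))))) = -2911/528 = -5.51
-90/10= -9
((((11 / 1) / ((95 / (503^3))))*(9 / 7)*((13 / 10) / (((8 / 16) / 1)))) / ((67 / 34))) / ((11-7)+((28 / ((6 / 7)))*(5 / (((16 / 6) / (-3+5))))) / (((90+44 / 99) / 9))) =9066002190750648 / 5871680675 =1544021.67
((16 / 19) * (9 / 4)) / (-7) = -36 / 133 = -0.27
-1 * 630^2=-396900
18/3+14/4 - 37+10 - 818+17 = -1637/2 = -818.50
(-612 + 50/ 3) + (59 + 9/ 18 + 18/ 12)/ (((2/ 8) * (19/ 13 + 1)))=-496.21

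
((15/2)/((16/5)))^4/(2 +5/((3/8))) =94921875/48234496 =1.97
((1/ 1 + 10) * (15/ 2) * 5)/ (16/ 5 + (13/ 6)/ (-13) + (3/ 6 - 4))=-883.93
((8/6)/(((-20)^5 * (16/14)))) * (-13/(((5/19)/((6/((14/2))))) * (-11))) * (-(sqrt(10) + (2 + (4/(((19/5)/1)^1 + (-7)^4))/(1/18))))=83733/29392000000 + 247 * sqrt(10)/176000000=0.00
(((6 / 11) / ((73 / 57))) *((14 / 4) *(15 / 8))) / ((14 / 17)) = 43605 / 12848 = 3.39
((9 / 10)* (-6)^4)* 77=449064 / 5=89812.80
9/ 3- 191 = -188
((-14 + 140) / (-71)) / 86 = -63 / 3053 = -0.02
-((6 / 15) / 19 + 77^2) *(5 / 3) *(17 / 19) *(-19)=9575369 / 57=167988.93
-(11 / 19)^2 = -121 / 361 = -0.34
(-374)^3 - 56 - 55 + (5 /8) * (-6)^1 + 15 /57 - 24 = -3975845949 /76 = -52313762.49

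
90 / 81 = 1.11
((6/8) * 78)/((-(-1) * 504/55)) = 715/112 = 6.38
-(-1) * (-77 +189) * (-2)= -224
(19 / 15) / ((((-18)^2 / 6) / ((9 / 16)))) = 19 / 1440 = 0.01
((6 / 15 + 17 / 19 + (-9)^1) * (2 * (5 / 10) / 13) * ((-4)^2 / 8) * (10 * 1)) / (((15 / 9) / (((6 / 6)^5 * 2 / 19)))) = -17568 / 23465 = -0.75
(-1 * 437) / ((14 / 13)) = -5681 / 14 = -405.79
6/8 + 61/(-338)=385/676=0.57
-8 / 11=-0.73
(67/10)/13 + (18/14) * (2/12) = 0.73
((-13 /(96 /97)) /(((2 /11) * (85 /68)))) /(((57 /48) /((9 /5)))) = -41613 /475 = -87.61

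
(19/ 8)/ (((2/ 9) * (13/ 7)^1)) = 1197/ 208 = 5.75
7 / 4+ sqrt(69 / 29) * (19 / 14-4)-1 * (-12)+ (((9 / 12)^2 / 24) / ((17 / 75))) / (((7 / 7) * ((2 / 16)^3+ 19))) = 1011135 / 73508-37 * sqrt(2001) / 406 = 9.68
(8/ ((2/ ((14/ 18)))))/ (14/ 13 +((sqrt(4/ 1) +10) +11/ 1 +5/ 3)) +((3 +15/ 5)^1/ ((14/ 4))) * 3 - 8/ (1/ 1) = -14423/ 5271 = -2.74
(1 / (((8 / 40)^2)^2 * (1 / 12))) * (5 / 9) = 12500 / 3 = 4166.67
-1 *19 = -19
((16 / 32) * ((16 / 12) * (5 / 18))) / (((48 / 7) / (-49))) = -1715 / 1296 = -1.32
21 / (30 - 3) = 7 / 9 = 0.78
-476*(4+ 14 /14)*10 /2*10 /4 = -29750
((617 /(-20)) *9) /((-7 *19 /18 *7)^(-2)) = -742766.02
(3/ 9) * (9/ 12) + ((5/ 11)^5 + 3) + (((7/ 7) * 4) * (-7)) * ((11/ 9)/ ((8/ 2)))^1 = -30648241/ 5797836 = -5.29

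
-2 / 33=-0.06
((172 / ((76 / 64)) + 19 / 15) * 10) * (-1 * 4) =-5844.35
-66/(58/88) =-100.14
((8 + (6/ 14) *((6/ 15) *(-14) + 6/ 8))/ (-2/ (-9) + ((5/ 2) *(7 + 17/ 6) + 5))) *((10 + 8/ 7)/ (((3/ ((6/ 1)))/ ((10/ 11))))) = 2327832/ 578347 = 4.02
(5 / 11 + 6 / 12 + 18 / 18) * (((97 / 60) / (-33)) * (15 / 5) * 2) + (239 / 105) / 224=-535371 / 948640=-0.56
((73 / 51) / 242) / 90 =73 / 1110780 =0.00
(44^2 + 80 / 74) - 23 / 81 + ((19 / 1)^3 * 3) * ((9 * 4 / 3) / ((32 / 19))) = 3561584981 / 23976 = 148547.92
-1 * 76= -76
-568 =-568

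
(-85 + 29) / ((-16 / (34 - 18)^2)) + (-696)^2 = 485312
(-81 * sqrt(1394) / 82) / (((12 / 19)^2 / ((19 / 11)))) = -61731 * sqrt(1394) / 14432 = -159.70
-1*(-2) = 2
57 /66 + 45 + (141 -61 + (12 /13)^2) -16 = 411641 /3718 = 110.72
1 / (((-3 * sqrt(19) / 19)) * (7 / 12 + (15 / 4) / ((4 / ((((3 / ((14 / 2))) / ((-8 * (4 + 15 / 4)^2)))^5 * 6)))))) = -55101970477145289628 * sqrt(19) / 96428448335003731969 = -2.49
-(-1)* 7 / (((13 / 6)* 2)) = 21 / 13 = 1.62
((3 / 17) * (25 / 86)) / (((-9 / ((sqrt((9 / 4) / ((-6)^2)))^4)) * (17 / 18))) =-75 / 3181312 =-0.00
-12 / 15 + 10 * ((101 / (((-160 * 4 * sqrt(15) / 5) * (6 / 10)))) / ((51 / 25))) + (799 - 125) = 3366 / 5 - 12625 * sqrt(15) / 29376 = 671.54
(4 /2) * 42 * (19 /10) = 159.60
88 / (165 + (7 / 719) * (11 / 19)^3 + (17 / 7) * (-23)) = 3037878536 / 3767823663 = 0.81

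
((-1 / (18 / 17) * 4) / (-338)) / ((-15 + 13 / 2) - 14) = -34 / 68445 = -0.00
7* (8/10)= 28/5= 5.60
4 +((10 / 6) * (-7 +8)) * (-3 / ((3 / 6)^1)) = -6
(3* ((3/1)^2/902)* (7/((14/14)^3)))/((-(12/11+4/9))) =-1701/12464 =-0.14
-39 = -39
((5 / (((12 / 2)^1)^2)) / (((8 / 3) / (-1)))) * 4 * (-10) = 25 / 12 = 2.08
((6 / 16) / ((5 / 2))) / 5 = 3 / 100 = 0.03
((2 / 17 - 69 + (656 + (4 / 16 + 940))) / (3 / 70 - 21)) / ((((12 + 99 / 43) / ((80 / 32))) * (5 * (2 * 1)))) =-31262161 / 24539976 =-1.27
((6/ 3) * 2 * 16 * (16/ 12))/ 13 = 256/ 39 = 6.56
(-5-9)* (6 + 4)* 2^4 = -2240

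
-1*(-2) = 2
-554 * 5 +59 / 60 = -166141 / 60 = -2769.02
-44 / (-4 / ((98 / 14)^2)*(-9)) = -539 / 9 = -59.89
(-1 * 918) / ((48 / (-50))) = 3825 / 4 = 956.25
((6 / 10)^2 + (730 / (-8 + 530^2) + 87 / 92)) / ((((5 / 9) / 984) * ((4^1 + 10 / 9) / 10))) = 4210352222994 / 928699175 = 4533.60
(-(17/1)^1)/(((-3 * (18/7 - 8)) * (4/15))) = -595/152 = -3.91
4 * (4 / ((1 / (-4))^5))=-16384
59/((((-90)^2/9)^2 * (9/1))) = 59/7290000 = 0.00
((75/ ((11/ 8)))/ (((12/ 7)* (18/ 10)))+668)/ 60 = 33941/ 2970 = 11.43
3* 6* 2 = 36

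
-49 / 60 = -0.82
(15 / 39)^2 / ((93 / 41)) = 1025 / 15717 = 0.07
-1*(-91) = 91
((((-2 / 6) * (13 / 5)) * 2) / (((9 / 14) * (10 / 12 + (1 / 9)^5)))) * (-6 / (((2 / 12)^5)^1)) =74282697216 / 492085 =150955.01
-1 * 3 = -3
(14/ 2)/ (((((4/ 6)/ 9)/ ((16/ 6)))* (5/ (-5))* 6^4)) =-7/ 36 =-0.19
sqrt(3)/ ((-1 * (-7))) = sqrt(3)/ 7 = 0.25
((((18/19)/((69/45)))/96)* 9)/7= 405/48944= 0.01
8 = 8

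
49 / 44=1.11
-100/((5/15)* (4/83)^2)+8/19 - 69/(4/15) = -4918229/38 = -129427.08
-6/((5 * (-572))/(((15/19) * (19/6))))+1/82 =409/23452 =0.02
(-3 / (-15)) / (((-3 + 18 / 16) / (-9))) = 24 / 25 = 0.96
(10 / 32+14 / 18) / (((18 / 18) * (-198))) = -0.01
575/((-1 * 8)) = -575/8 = -71.88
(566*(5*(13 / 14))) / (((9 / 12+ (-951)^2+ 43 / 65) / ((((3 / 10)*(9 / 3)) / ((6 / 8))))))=5739240 / 1646012389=0.00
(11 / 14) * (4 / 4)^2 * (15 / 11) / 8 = 15 / 112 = 0.13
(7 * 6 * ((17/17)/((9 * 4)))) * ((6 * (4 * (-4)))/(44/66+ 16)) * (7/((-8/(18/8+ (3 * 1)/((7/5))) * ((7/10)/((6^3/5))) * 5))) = 39852/125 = 318.82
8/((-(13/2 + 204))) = -0.04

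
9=9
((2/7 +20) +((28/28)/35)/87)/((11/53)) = 3273863/33495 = 97.74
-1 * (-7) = 7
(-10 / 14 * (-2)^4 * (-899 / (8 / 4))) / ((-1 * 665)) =-7192 / 931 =-7.73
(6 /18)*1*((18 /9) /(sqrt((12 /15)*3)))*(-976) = -976*sqrt(15) /9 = -420.00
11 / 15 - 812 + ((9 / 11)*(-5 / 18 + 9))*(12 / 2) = -126794 / 165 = -768.45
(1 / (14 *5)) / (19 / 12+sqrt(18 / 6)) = -114 / 2485+72 *sqrt(3) / 2485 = 0.00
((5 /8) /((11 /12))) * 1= 15 /22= 0.68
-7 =-7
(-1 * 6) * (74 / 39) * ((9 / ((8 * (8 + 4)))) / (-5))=111 / 520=0.21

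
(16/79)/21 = 16/1659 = 0.01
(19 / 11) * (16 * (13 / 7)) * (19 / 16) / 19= 247 / 77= 3.21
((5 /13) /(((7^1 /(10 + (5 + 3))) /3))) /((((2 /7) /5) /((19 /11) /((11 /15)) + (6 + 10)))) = 1499175 /1573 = 953.07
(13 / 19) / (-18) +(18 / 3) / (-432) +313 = 428113 / 1368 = 312.95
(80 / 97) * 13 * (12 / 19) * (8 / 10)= 9984 / 1843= 5.42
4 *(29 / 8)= 29 / 2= 14.50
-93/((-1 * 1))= 93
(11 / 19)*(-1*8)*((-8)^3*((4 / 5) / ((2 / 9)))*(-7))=-5677056 / 95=-59758.48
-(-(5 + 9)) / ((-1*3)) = -14 / 3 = -4.67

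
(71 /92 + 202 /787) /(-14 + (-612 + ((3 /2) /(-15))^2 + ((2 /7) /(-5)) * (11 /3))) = -39092025 /23803158919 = -0.00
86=86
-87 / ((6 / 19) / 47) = -25897 / 2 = -12948.50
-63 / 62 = -1.02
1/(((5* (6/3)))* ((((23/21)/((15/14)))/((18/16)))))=81/736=0.11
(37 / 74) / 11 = 1 / 22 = 0.05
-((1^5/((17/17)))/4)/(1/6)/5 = -3/10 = -0.30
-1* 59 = -59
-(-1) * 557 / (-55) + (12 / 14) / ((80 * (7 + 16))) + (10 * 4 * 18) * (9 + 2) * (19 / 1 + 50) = 546469.87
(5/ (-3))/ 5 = -1/ 3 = -0.33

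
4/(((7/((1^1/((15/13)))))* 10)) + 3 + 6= 4751/525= 9.05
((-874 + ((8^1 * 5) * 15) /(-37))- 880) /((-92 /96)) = 1571952 /851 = 1847.18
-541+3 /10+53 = -4877 /10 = -487.70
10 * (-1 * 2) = -20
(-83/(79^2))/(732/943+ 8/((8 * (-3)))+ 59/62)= -14558034/1526529877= -0.01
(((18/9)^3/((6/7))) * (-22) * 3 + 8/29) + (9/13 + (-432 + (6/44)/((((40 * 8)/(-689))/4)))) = -695505819/663520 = -1048.21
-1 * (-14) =14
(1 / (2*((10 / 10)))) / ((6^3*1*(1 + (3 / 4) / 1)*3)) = 1 / 2268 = 0.00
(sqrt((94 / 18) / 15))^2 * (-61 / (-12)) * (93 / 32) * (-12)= -88877 / 1440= -61.72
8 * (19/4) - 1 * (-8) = 46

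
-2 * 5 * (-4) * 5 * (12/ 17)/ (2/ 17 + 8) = 400/ 23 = 17.39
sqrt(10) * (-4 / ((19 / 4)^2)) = -64 * sqrt(10) / 361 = -0.56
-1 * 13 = -13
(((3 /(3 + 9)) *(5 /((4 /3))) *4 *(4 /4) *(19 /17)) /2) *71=20235 /136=148.79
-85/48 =-1.77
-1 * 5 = -5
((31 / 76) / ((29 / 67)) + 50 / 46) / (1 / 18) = 925839 / 25346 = 36.53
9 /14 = 0.64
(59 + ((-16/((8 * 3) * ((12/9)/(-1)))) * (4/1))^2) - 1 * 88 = -25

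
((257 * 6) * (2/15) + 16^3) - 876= 17128/5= 3425.60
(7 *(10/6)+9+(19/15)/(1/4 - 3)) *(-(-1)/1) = 3334/165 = 20.21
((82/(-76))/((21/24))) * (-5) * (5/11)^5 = 2562500/21419783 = 0.12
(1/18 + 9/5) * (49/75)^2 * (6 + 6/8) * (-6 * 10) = -400967/1250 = -320.77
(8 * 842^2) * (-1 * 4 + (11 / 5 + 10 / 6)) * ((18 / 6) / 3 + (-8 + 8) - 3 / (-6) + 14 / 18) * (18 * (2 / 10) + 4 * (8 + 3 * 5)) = -111154211776 / 675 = -164672906.33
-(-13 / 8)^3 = 2197 / 512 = 4.29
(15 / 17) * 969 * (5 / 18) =475 / 2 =237.50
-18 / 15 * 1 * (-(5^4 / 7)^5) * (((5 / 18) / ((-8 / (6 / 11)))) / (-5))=19073486328125 / 739508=25792129.81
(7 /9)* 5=3.89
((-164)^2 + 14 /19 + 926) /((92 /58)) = 333268 /19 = 17540.42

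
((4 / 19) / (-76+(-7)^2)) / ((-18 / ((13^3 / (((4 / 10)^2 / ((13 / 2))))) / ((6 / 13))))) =9282325 / 110808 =83.77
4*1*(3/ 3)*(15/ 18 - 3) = -8.67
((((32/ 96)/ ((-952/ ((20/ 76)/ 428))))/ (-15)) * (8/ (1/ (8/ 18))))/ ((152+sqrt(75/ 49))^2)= 7925197/ 3587403981841457481 - 3920 * sqrt(3)/ 188810735886392499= 0.00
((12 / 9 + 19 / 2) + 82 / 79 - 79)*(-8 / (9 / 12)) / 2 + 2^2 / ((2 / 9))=267350 / 711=376.02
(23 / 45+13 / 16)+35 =26153 / 720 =36.32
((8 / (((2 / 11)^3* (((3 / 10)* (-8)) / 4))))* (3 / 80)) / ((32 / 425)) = -565675 / 512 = -1104.83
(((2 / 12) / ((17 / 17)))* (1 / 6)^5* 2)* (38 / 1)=19 / 11664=0.00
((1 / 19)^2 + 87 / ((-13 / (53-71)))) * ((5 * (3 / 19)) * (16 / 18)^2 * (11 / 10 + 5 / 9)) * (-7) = -18868754464 / 21667581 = -870.83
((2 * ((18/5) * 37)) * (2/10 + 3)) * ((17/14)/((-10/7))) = -90576/125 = -724.61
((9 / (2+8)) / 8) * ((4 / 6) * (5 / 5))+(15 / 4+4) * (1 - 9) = -2477 / 40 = -61.92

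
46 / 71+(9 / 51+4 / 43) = 47613 / 51901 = 0.92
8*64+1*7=519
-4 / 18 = -2 / 9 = -0.22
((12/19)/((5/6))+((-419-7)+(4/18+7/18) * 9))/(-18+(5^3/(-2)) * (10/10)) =5.21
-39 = -39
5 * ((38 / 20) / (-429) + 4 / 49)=16229 / 42042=0.39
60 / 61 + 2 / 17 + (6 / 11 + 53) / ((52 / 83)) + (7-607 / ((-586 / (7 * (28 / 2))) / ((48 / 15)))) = 418.41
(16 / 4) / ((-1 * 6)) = -2 / 3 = -0.67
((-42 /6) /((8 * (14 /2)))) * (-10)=1.25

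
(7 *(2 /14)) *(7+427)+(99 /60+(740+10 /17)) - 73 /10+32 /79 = 31408561 /26860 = 1169.34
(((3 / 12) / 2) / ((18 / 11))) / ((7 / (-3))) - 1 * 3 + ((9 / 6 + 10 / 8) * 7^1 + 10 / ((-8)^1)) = 14.97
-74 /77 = -0.96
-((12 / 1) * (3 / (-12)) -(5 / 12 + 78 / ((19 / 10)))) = 10139 / 228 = 44.47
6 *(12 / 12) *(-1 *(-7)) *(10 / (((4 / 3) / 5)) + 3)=1701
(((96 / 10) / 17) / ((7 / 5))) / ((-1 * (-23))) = 48 / 2737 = 0.02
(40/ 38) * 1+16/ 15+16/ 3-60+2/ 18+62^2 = 3241787/ 855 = 3791.56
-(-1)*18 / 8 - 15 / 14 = 33 / 28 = 1.18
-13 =-13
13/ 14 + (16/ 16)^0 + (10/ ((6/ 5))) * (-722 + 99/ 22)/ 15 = -24991/ 63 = -396.68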